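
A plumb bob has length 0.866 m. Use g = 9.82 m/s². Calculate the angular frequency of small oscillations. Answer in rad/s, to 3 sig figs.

3.37 rad/s

ω = √(g/L) = √(9.82/0.866) = 3.37 rad/s.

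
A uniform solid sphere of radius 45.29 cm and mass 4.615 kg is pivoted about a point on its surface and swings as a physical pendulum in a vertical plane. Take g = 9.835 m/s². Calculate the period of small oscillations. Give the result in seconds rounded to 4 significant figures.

I_cm = (2/5)mr² = 0.37865 kg·m². The pivot is at distance d = 0.4529 m from the centre of mass.
By the parallel-axis theorem, I = I_cm + md² = 0.37865 + 0.94662 = 1.3253 kg·m².
T = 2π√(I/(mgd)) = 2π√(1.3253/(4.615 × 9.835 × 0.4529)) = 1.595 s.

1.595 s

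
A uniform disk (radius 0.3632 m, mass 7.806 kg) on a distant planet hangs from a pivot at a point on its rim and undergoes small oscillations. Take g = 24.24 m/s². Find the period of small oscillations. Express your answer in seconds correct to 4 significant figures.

I_cm = ½mr² = 0.51486 kg·m². The pivot is at distance d = 0.3632 m from the centre of mass.
By the parallel-axis theorem, I = I_cm + md² = 0.51486 + 1.0297 = 1.5446 kg·m².
T = 2π√(I/(mgd)) = 2π√(1.5446/(7.806 × 24.24 × 0.3632)) = 0.9420 s.

0.9420 s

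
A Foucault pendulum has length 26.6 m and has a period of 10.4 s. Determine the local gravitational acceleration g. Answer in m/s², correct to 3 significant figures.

9.71 m/s²

From T = 2π√(L/g), g = 4π²L/T² = 4π² × 26.6/10.40² = 9.71 m/s².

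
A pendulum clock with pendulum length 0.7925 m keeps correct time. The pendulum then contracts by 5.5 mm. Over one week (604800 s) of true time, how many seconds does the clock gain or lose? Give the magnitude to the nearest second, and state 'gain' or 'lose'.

gain 2110 s

T ∝ √L, so T'/T = √(0.78700/0.7925) = 0.996524.
In 604800 s of true time the clock registers 604800/0.996524 = 606909.7 s, so it gains 2110 s.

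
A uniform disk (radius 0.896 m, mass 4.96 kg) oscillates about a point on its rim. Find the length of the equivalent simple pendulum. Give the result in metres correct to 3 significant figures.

1.34 m

The equivalent simple-pendulum length is L_eq = I/(md), where I is about the pivot and d = 0.8960 m.
I_cm = ½mR² = 1.991 kg·m², so I = I_cm + md² = 1.991 + 3.982 = 5.973 kg·m².
L_eq = 5.973/(4.96 × 0.8960) = 1.34 m.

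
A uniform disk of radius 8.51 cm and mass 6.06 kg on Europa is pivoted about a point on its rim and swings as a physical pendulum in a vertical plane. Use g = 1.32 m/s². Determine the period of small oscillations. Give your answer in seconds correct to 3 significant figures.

I_cm = ½mr² = 0.02194 kg·m². The pivot is at distance d = 0.0851 m from the centre of mass.
By the parallel-axis theorem, I = I_cm + md² = 0.02194 + 0.04389 = 0.06583 kg·m².
T = 2π√(I/(mgd)) = 2π√(0.06583/(6.06 × 1.32 × 0.0851)) = 1.95 s.

1.95 s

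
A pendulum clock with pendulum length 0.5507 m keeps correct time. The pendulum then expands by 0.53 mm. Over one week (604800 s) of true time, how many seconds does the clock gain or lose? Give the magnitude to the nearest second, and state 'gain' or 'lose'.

T ∝ √L, so T'/T = √(0.55123/0.5507) = 1.00048.
In 604800 s of true time the clock registers 604800/1.00048 = 604509.2 s, so it loses 291 s.

lose 291 s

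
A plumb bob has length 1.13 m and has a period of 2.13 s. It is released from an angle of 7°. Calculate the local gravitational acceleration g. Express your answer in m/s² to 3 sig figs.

9.83 m/s²

From T = 2π√(L/g), g = 4π²L/T² = 4π² × 1.13/2.130² = 9.83 m/s².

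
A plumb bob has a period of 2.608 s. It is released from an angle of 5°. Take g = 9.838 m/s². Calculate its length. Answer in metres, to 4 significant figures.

From T = 2π√(L/g), L = gT²/(4π²) = 9.838 × 2.6080²/(4π²) = 1.695 m.

1.695 m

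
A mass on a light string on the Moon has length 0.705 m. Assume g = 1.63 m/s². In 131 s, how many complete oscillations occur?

31

T = 2π√(L/g) = 2π√(0.705/1.63) = 4.132 s.
Number of complete oscillations = ⌊131/4.132⌋ = ⌊31.70⌋ = 31.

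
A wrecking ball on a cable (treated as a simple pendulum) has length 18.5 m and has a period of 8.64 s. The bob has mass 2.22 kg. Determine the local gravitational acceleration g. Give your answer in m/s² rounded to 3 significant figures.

9.78 m/s²

From T = 2π√(L/g), g = 4π²L/T² = 4π² × 18.5/8.640² = 9.78 m/s².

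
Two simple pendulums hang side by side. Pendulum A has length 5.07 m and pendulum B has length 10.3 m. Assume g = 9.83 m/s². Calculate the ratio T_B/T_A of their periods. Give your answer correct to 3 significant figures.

T ∝ √L, so T_B/T_A = √(L_B/L_A) = √(10.3/5.07) = 1.43.

1.43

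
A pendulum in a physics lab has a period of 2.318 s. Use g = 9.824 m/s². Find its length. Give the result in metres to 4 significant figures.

From T = 2π√(L/g), L = gT²/(4π²) = 9.824 × 2.3180²/(4π²) = 1.337 m.

1.337 m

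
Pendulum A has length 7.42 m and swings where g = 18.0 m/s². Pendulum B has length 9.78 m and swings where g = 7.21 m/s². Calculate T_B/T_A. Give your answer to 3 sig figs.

T = 2π√(L/g), so T_B/T_A = √((L_B/g_B)/(L_A/g_A)) = √((9.78/7.21)/(7.42/18.0)) = 1.81.

1.81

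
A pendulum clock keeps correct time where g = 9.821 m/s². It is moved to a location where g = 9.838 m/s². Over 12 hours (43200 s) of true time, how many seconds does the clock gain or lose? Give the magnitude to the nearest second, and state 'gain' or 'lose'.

gain 37 s

The clock's period scales as T ∝ 1/√g, so T'/T = √(9.821/9.838) = 0.999136.
In 43200 s of true time the clock registers 43200/0.999136 = 43237.4 s, so it gains 37 s.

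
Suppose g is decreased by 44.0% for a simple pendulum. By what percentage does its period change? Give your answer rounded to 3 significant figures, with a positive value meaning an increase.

33.6%

T ∝ 1/√g, so T'/T = 1/√(0.5600) = 1.336.
Percentage change in T = (1.336 − 1) × 100% = 33.6%.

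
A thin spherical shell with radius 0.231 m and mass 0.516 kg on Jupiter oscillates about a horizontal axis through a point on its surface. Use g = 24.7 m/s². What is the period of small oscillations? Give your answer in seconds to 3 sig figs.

I_cm = (2/3)mr² = 0.01836 kg·m². The pivot is at distance d = 0.231 m from the centre of mass.
By the parallel-axis theorem, I = I_cm + md² = 0.01836 + 0.02753 = 0.04589 kg·m².
T = 2π√(I/(mgd)) = 2π√(0.04589/(0.516 × 24.7 × 0.231)) = 0.784 s.

0.784 s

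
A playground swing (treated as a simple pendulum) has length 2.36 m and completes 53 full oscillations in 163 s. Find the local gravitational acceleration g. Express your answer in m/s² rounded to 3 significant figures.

T = 163/53 = 3.075 s.
From T = 2π√(L/g), g = 4π²L/T² = 4π² × 2.36/3.075² = 9.85 m/s².

9.85 m/s²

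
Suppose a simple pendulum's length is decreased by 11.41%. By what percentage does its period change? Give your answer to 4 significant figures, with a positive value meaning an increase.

-5.878%

T ∝ √L, so T'/T = √(0.88590) = 0.94122.
Percentage change in T = (0.94122 − 1) × 100% = -5.878%.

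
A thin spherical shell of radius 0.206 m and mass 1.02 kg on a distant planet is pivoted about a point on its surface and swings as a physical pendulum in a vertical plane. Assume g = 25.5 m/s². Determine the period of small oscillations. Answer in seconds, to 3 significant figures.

0.729 s

I_cm = (2/3)mr² = 0.02886 kg·m². The pivot is at distance d = 0.206 m from the centre of mass.
By the parallel-axis theorem, I = I_cm + md² = 0.02886 + 0.04328 = 0.07214 kg·m².
T = 2π√(I/(mgd)) = 2π√(0.07214/(1.02 × 25.5 × 0.206)) = 0.729 s.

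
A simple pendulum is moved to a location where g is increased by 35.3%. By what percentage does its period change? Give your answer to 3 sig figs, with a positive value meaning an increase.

T ∝ 1/√g, so T'/T = 1/√(1.353) = 0.8597.
Percentage change in T = (0.8597 − 1) × 100% = -14.0%.

-14.0%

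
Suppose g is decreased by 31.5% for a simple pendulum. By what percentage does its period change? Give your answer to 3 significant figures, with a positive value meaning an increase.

20.8%

T ∝ 1/√g, so T'/T = 1/√(0.6850) = 1.208.
Percentage change in T = (1.208 − 1) × 100% = 20.8%.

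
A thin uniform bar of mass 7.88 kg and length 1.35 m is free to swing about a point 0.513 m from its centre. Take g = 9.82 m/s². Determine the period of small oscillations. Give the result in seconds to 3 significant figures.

1.80 s

For a physical pendulum T = 2π√(I/(mgd)), with d = 0.5130 m from pivot to centre of mass.
I_cm = mL²/12 = 7.88 × 1.35²/12 = 1.197 kg·m²; I = I_cm + md² = 1.197 + 7.88 × 0.5130² = 3.271 kg·m².
T = 2π√(3.271/(7.88 × 9.82 × 0.5130)) = 1.80 s.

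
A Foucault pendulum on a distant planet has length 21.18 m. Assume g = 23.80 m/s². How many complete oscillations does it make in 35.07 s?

T = 2π√(L/g) = 2π√(21.18/23.80) = 5.9273 s.
Number of complete oscillations = ⌊35.07/5.9273⌋ = ⌊5.9167⌋ = 5.

5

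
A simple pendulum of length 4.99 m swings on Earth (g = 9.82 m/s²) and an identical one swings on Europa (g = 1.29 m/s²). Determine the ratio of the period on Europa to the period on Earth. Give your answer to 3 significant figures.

T ∝ 1/√g, so T₂/T₁ = √(g₁/g₂) = √(9.82/1.29) = 2.76.

2.76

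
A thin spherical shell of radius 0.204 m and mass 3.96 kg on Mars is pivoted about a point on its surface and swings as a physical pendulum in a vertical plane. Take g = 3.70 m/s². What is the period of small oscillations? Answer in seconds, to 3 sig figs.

I_cm = (2/3)mr² = 0.1099 kg·m². The pivot is at distance d = 0.204 m from the centre of mass.
By the parallel-axis theorem, I = I_cm + md² = 0.1099 + 0.1648 = 0.2747 kg·m².
T = 2π√(I/(mgd)) = 2π√(0.2747/(3.96 × 3.70 × 0.204)) = 1.90 s.

1.90 s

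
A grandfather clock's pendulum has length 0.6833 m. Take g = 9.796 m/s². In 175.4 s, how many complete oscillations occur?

T = 2π√(L/g) = 2π√(0.6833/9.796) = 1.6594 s.
Number of complete oscillations = ⌊175.4/1.6594⌋ = ⌊105.70⌋ = 105.

105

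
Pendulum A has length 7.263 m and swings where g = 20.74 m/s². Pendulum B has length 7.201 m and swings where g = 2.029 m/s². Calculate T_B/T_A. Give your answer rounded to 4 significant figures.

T = 2π√(L/g), so T_B/T_A = √((L_B/g_B)/(L_A/g_A)) = √((7.201/2.029)/(7.263/20.74)) = 3.183.

3.183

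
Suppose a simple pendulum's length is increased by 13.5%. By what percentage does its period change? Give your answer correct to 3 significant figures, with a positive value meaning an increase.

T ∝ √L, so T'/T = √(1.135) = 1.065.
Percentage change in T = (1.065 − 1) × 100% = 6.54%.

6.54%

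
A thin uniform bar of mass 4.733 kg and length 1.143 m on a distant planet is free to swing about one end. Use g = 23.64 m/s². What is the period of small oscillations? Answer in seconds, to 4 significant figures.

1.128 s

For a physical pendulum T = 2π√(I/(mgd)), with d = 0.57150 m from pivot to centre of mass.
I_cm = mL²/12 = 4.733 × 1.143²/12 = 0.51529 kg·m²; I = I_cm + md² = 0.51529 + 4.733 × 0.57150² = 2.0611 kg·m².
T = 2π√(2.0611/(4.733 × 23.64 × 0.57150)) = 1.128 s.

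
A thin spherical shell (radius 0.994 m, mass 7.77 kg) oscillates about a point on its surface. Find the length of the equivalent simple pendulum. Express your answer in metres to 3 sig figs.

1.66 m

The equivalent simple-pendulum length is L_eq = I/(md), where I is about the pivot and d = 0.9940 m.
I_cm = (2/3)mR² = 5.118 kg·m², so I = I_cm + md² = 5.118 + 7.677 = 12.80 kg·m².
L_eq = 12.80/(7.77 × 0.9940) = 1.66 m.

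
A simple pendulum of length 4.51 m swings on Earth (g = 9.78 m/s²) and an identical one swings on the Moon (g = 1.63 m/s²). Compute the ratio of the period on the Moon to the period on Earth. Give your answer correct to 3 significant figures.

T ∝ 1/√g, so T₂/T₁ = √(g₁/g₂) = √(9.78/1.63) = 2.45.

2.45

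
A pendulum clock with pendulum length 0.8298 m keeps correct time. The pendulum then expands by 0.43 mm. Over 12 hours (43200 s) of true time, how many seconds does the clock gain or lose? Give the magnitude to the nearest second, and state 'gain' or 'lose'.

T ∝ √L, so T'/T = √(0.83023/0.8298) = 1.00026.
In 43200 s of true time the clock registers 43200/1.00026 = 43188.8 s, so it loses 11 s.

lose 11 s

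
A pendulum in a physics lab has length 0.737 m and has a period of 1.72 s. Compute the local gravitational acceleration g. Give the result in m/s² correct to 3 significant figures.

9.83 m/s²

From T = 2π√(L/g), g = 4π²L/T² = 4π² × 0.737/1.720² = 9.83 m/s².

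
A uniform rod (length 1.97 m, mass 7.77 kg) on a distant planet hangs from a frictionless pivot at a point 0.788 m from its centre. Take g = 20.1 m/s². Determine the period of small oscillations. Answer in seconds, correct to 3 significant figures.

For a physical pendulum T = 2π√(I/(mgd)), with d = 0.7880 m from pivot to centre of mass.
I_cm = mL²/12 = 7.77 × 1.97²/12 = 2.513 kg·m²; I = I_cm + md² = 2.513 + 7.77 × 0.7880² = 7.338 kg·m².
T = 2π√(7.338/(7.77 × 20.1 × 0.7880)) = 1.53 s.

1.53 s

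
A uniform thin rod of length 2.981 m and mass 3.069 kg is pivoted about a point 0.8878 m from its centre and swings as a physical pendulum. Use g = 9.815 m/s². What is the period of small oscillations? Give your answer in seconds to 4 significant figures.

2.632 s

For a physical pendulum T = 2π√(I/(mgd)), with d = 0.88780 m from pivot to centre of mass.
I_cm = mL²/12 = 3.069 × 2.981²/12 = 2.2727 kg·m²; I = I_cm + md² = 2.2727 + 3.069 × 0.88780² = 4.6916 kg·m².
T = 2π√(4.6916/(3.069 × 9.815 × 0.88780)) = 2.632 s.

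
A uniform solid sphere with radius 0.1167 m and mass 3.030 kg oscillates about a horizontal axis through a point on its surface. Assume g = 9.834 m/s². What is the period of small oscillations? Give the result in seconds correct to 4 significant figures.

0.8099 s

I_cm = (2/5)mr² = 0.016506 kg·m². The pivot is at distance d = 0.1167 m from the centre of mass.
By the parallel-axis theorem, I = I_cm + md² = 0.016506 + 0.041265 = 0.057771 kg·m².
T = 2π√(I/(mgd)) = 2π√(0.057771/(3.030 × 9.834 × 0.1167)) = 0.8099 s.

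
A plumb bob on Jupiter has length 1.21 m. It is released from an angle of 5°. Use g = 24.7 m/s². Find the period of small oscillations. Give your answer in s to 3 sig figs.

1.39 s

T = 2π√(L/g) = 2π√(1.21/24.7) = 2π × 0.2213 = 1.39 s.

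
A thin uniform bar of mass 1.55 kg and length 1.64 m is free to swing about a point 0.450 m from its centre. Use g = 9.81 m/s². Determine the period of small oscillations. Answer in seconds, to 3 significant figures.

1.95 s

For a physical pendulum T = 2π√(I/(mgd)), with d = 0.4500 m from pivot to centre of mass.
I_cm = mL²/12 = 1.55 × 1.64²/12 = 0.3474 kg·m²; I = I_cm + md² = 0.3474 + 1.55 × 0.4500² = 0.6613 kg·m².
T = 2π√(0.6613/(1.55 × 9.81 × 0.4500)) = 1.95 s.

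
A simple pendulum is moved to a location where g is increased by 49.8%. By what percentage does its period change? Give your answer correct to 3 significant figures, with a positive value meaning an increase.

T ∝ 1/√g, so T'/T = 1/√(1.498) = 0.8170.
Percentage change in T = (0.8170 − 1) × 100% = -18.3%.

-18.3%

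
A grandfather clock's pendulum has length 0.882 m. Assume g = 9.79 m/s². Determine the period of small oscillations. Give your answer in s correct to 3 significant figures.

T = 2π√(L/g) = 2π√(0.882/9.79) = 2π × 0.3002 = 1.89 s.

1.89 s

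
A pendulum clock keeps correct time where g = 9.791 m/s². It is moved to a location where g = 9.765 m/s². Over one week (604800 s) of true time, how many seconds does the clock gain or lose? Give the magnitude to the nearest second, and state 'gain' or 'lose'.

lose 804 s

The clock's period scales as T ∝ 1/√g, so T'/T = √(9.791/9.765) = 1.00133.
In 604800 s of true time the clock registers 604800/1.00133 = 603996.4 s, so it loses 804 s.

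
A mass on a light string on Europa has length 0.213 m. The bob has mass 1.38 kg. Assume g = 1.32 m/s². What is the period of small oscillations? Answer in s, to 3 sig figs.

T = 2π√(L/g) = 2π√(0.213/1.32) = 2π × 0.4017 = 2.52 s.

2.52 s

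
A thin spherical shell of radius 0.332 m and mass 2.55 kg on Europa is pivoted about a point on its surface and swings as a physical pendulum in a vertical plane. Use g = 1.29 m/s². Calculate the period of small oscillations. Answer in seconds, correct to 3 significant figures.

I_cm = (2/3)mr² = 0.1874 kg·m². The pivot is at distance d = 0.332 m from the centre of mass.
By the parallel-axis theorem, I = I_cm + md² = 0.1874 + 0.2811 = 0.4685 kg·m².
T = 2π√(I/(mgd)) = 2π√(0.4685/(2.55 × 1.29 × 0.332)) = 4.12 s.

4.12 s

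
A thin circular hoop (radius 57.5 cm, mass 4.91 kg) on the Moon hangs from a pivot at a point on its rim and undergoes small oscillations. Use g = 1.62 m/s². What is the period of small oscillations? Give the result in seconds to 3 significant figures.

5.29 s

I_cm = mr² = 1.623 kg·m². The pivot is at distance d = 0.575 m from the centre of mass.
By the parallel-axis theorem, I = I_cm + md² = 1.623 + 1.623 = 3.247 kg·m².
T = 2π√(I/(mgd)) = 2π√(3.247/(4.91 × 1.62 × 0.575)) = 5.29 s.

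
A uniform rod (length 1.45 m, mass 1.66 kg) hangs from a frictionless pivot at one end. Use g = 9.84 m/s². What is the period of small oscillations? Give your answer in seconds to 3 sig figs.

1.97 s

For a physical pendulum T = 2π√(I/(mgd)), with d = 0.7250 m from pivot to centre of mass.
I_cm = mL²/12 = 1.66 × 1.45²/12 = 0.2908 kg·m²; I = I_cm + md² = 0.2908 + 1.66 × 0.7250² = 1.163 kg·m².
T = 2π√(1.163/(1.66 × 9.84 × 0.7250)) = 1.97 s.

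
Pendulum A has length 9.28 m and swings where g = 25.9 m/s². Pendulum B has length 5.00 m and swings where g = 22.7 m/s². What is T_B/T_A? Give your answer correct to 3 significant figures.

0.784

T = 2π√(L/g), so T_B/T_A = √((L_B/g_B)/(L_A/g_A)) = √((5.00/22.7)/(9.28/25.9)) = 0.784.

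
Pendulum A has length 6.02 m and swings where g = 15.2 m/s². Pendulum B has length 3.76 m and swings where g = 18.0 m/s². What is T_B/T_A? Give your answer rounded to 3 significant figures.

T = 2π√(L/g), so T_B/T_A = √((L_B/g_B)/(L_A/g_A)) = √((3.76/18.0)/(6.02/15.2)) = 0.726.

0.726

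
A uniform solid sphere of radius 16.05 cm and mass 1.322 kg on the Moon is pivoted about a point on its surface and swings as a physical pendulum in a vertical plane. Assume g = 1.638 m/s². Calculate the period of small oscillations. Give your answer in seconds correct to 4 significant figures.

2.327 s

I_cm = (2/5)mr² = 0.013622 kg·m². The pivot is at distance d = 0.1605 m from the centre of mass.
By the parallel-axis theorem, I = I_cm + md² = 0.013622 + 0.034055 = 0.047677 kg·m².
T = 2π√(I/(mgd)) = 2π√(0.047677/(1.322 × 1.638 × 0.1605)) = 2.327 s.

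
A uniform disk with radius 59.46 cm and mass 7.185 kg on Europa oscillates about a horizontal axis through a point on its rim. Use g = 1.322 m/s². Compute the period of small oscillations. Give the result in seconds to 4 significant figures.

I_cm = ½mr² = 1.2701 kg·m². The pivot is at distance d = 0.5946 m from the centre of mass.
By the parallel-axis theorem, I = I_cm + md² = 1.2701 + 2.5403 = 3.8104 kg·m².
T = 2π√(I/(mgd)) = 2π√(3.8104/(7.185 × 1.322 × 0.5946)) = 5.161 s.

5.161 s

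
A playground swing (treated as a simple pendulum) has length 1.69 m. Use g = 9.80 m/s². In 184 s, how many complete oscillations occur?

70

T = 2π√(L/g) = 2π√(1.69/9.80) = 2.609 s.
Number of complete oscillations = ⌊184/2.609⌋ = ⌊70.52⌋ = 70.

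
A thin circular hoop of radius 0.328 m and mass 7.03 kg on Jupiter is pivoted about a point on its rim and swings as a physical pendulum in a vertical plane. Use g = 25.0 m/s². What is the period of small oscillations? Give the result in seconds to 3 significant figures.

1.02 s

I_cm = mr² = 0.7563 kg·m². The pivot is at distance d = 0.328 m from the centre of mass.
By the parallel-axis theorem, I = I_cm + md² = 0.7563 + 0.7563 = 1.513 kg·m².
T = 2π√(I/(mgd)) = 2π√(1.513/(7.03 × 25.0 × 0.328)) = 1.02 s.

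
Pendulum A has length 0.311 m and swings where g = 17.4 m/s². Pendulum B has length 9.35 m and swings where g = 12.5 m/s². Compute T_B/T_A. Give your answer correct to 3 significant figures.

6.47

T = 2π√(L/g), so T_B/T_A = √((L_B/g_B)/(L_A/g_A)) = √((9.35/12.5)/(0.311/17.4)) = 6.47.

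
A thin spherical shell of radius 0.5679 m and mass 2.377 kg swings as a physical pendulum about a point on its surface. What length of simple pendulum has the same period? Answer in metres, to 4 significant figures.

The equivalent simple-pendulum length is L_eq = I/(md), where I is about the pivot and d = 0.56790 m.
I_cm = (2/3)mR² = 0.51107 kg·m², so I = I_cm + md² = 0.51107 + 0.76661 = 1.2777 kg·m².
L_eq = 1.2777/(2.377 × 0.56790) = 0.9465 m.

0.9465 m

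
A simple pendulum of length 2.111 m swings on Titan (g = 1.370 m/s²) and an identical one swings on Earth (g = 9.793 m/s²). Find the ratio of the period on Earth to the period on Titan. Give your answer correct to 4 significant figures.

0.3740

T ∝ 1/√g, so T₂/T₁ = √(g₁/g₂) = √(1.370/9.793) = 0.3740.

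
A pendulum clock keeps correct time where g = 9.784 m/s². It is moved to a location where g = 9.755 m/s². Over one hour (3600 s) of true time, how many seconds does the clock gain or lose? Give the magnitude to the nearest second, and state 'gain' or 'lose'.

lose 5 s

The clock's period scales as T ∝ 1/√g, so T'/T = √(9.784/9.755) = 1.00149.
In 3600 s of true time the clock registers 3600/1.00149 = 3594.7 s, so it loses 5 s.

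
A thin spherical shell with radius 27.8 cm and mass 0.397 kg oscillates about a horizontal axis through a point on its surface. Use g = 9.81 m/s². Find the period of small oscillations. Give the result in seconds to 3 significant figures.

1.37 s

I_cm = (2/3)mr² = 0.02045 kg·m². The pivot is at distance d = 0.278 m from the centre of mass.
By the parallel-axis theorem, I = I_cm + md² = 0.02045 + 0.03068 = 0.05114 kg·m².
T = 2π√(I/(mgd)) = 2π√(0.05114/(0.397 × 9.81 × 0.278)) = 1.37 s.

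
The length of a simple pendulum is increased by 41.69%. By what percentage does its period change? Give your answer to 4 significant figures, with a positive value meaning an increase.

T ∝ √L, so T'/T = √(1.4169) = 1.1903.
Percentage change in T = (1.1903 − 1) × 100% = 19.03%.

19.03%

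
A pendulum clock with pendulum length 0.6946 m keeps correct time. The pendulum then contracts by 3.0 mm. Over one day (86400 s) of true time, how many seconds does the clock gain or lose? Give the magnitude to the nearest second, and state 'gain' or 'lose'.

gain 187 s

T ∝ √L, so T'/T = √(0.69160/0.6946) = 0.997838.
In 86400 s of true time the clock registers 86400/0.997838 = 86587.2 s, so it gains 187 s.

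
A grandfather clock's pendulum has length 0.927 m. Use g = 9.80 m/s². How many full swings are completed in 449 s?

T = 2π√(L/g) = 2π√(0.927/9.80) = 1.932 s.
Number of complete oscillations = ⌊449/1.932⌋ = ⌊232.3⌋ = 232.

232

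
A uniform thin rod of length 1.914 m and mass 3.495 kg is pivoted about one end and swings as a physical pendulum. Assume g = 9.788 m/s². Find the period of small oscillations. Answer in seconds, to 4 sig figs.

2.269 s

For a physical pendulum T = 2π√(I/(mgd)), with d = 0.95700 m from pivot to centre of mass.
I_cm = mL²/12 = 3.495 × 1.914²/12 = 1.0670 kg·m²; I = I_cm + md² = 1.0670 + 3.495 × 0.95700² = 4.2679 kg·m².
T = 2π√(4.2679/(3.495 × 9.788 × 0.95700)) = 2.269 s.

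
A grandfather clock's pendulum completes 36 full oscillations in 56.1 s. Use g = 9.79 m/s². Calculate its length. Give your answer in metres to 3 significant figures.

T = 56.1/36 = 1.558 s.
From T = 2π√(L/g), L = gT²/(4π²) = 9.79 × 1.558²/(4π²) = 0.602 m.

0.602 m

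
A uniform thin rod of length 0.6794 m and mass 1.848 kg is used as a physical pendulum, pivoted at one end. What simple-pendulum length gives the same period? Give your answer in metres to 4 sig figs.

The equivalent simple-pendulum length is L_eq = I/(md), where I is about the pivot and d = 0.33970 m.
I_cm = (1/12)mL² = 0.071084 kg·m², so I = I_cm + md² = 0.071084 + 0.21325 = 0.28434 kg·m².
L_eq = 0.28434/(1.848 × 0.33970) = 0.4529 m.

0.4529 m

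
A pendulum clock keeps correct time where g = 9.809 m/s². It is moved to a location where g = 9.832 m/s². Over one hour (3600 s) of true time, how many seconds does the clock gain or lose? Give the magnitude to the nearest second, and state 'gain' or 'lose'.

gain 4 s

The clock's period scales as T ∝ 1/√g, so T'/T = √(9.809/9.832) = 0.998830.
In 3600 s of true time the clock registers 3600/0.998830 = 3604.2 s, so it gains 4 s.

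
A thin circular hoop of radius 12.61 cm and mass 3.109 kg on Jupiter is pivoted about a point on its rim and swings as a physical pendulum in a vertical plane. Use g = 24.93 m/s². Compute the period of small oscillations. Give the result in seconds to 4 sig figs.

0.6320 s

I_cm = mr² = 0.049437 kg·m². The pivot is at distance d = 0.1261 m from the centre of mass.
By the parallel-axis theorem, I = I_cm + md² = 0.049437 + 0.049437 = 0.098874 kg·m².
T = 2π√(I/(mgd)) = 2π√(0.098874/(3.109 × 24.93 × 0.1261)) = 0.6320 s.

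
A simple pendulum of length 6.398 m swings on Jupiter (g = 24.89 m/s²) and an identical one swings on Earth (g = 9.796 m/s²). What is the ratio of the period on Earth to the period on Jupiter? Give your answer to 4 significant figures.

1.594

T ∝ 1/√g, so T₂/T₁ = √(g₁/g₂) = √(24.89/9.796) = 1.594.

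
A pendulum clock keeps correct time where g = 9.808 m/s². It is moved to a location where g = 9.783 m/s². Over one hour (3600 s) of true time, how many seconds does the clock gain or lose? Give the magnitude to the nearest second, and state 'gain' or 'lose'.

lose 5 s

The clock's period scales as T ∝ 1/√g, so T'/T = √(9.808/9.783) = 1.00128.
In 3600 s of true time the clock registers 3600/1.00128 = 3595.4 s, so it loses 5 s.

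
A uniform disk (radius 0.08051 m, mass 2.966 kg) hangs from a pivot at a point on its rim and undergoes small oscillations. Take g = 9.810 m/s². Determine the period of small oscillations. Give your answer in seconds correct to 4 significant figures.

I_cm = ½mr² = 0.0096126 kg·m². The pivot is at distance d = 0.08051 m from the centre of mass.
By the parallel-axis theorem, I = I_cm + md² = 0.0096126 + 0.019225 = 0.028838 kg·m².
T = 2π√(I/(mgd)) = 2π√(0.028838/(2.966 × 9.810 × 0.08051)) = 0.6971 s.

0.6971 s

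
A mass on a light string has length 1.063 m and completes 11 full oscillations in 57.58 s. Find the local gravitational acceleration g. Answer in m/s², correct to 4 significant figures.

1.532 m/s²

T = 57.58/11 = 5.2345 s.
From T = 2π√(L/g), g = 4π²L/T² = 4π² × 1.063/5.2345² = 1.532 m/s².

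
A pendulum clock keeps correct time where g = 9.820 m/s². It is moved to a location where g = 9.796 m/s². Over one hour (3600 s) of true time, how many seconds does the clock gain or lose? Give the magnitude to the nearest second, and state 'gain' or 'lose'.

The clock's period scales as T ∝ 1/√g, so T'/T = √(9.820/9.796) = 1.00122.
In 3600 s of true time the clock registers 3600/1.00122 = 3595.6 s, so it loses 4 s.

lose 4 s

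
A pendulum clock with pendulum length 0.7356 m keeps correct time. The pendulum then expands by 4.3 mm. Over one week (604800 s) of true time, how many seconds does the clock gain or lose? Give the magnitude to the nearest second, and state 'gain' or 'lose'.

lose 1760 s

T ∝ √L, so T'/T = √(0.73990/0.7356) = 1.00292.
In 604800 s of true time the clock registers 604800/1.00292 = 603040.0 s, so it loses 1760 s.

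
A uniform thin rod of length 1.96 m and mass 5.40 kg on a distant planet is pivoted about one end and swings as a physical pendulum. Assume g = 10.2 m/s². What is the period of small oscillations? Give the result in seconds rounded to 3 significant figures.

2.25 s

For a physical pendulum T = 2π√(I/(mgd)), with d = 0.9800 m from pivot to centre of mass.
I_cm = mL²/12 = 5.40 × 1.96²/12 = 1.729 kg·m²; I = I_cm + md² = 1.729 + 5.40 × 0.9800² = 6.915 kg·m².
T = 2π√(6.915/(5.40 × 10.2 × 0.9800)) = 2.25 s.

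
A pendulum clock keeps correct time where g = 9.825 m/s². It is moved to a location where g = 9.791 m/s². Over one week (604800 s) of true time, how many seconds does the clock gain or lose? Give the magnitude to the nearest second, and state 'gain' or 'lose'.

The clock's period scales as T ∝ 1/√g, so T'/T = √(9.825/9.791) = 1.00173.
In 604800 s of true time the clock registers 604800/1.00173 = 603752.6 s, so it loses 1047 s.

lose 1047 s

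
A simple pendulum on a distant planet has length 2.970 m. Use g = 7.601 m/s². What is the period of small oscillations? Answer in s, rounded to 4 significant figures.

3.928 s

T = 2π√(L/g) = 2π√(2.970/7.601) = 2π × 0.62509 = 3.928 s.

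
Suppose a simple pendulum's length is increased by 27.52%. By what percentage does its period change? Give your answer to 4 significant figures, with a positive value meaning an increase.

12.92%

T ∝ √L, so T'/T = √(1.2752) = 1.1292.
Percentage change in T = (1.1292 − 1) × 100% = 12.92%.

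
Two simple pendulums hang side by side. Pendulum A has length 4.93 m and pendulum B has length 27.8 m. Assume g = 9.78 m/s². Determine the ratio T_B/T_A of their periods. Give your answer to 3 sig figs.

T ∝ √L, so T_B/T_A = √(L_B/L_A) = √(27.8/4.93) = 2.37.

2.37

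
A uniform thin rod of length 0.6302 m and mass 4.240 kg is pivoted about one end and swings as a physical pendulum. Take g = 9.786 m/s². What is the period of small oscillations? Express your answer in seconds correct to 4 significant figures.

For a physical pendulum T = 2π√(I/(mgd)), with d = 0.31510 m from pivot to centre of mass.
I_cm = mL²/12 = 4.240 × 0.6302²/12 = 0.14033 kg·m²; I = I_cm + md² = 0.14033 + 4.240 × 0.31510² = 0.56131 kg·m².
T = 2π√(0.56131/(4.240 × 9.786 × 0.31510)) = 1.302 s.

1.302 s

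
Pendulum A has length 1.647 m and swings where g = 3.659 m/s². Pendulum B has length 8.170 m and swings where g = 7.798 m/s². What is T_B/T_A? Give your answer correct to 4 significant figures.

1.526

T = 2π√(L/g), so T_B/T_A = √((L_B/g_B)/(L_A/g_A)) = √((8.170/7.798)/(1.647/3.659)) = 1.526.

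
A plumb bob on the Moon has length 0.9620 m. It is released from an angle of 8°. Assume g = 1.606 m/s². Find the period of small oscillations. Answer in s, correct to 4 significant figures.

T = 2π√(L/g) = 2π√(0.9620/1.606) = 2π × 0.77395 = 4.863 s.

4.863 s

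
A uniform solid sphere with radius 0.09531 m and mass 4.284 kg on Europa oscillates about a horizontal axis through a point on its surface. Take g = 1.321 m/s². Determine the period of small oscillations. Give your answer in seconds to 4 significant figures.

1.997 s

I_cm = (2/5)mr² = 0.015566 kg·m². The pivot is at distance d = 0.09531 m from the centre of mass.
By the parallel-axis theorem, I = I_cm + md² = 0.015566 + 0.038916 = 0.054482 kg·m².
T = 2π√(I/(mgd)) = 2π√(0.054482/(4.284 × 1.321 × 0.09531)) = 1.997 s.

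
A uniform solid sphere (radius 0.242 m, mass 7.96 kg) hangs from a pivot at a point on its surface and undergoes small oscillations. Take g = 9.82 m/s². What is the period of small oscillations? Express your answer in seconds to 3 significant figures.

I_cm = (2/5)mr² = 0.1865 kg·m². The pivot is at distance d = 0.242 m from the centre of mass.
By the parallel-axis theorem, I = I_cm + md² = 0.1865 + 0.4662 = 0.6526 kg·m².
T = 2π√(I/(mgd)) = 2π√(0.6526/(7.96 × 9.82 × 0.242)) = 1.17 s.

1.17 s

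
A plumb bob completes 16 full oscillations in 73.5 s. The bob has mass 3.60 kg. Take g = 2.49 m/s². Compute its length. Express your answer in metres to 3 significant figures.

1.33 m

T = 73.5/16 = 4.594 s.
From T = 2π√(L/g), L = gT²/(4π²) = 2.49 × 4.594²/(4π²) = 1.33 m.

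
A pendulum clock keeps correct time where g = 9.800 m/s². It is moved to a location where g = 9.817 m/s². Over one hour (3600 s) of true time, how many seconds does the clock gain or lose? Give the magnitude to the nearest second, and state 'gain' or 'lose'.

The clock's period scales as T ∝ 1/√g, so T'/T = √(9.800/9.817) = 0.999134.
In 3600 s of true time the clock registers 3600/0.999134 = 3603.1 s, so it gains 3 s.

gain 3 s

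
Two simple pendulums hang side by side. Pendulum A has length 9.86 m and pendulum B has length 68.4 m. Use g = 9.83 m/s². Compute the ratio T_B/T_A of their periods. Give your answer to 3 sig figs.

2.63

T ∝ √L, so T_B/T_A = √(L_B/L_A) = √(68.4/9.86) = 2.63.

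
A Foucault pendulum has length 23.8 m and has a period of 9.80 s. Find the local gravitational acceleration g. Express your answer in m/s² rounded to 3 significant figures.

From T = 2π√(L/g), g = 4π²L/T² = 4π² × 23.8/9.800² = 9.78 m/s².

9.78 m/s²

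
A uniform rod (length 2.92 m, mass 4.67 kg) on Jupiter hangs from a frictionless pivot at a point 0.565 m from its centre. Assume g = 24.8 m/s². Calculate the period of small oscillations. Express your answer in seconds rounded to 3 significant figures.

1.70 s

For a physical pendulum T = 2π√(I/(mgd)), with d = 0.5650 m from pivot to centre of mass.
I_cm = mL²/12 = 4.67 × 2.92²/12 = 3.318 kg·m²; I = I_cm + md² = 3.318 + 4.67 × 0.5650² = 4.809 kg·m².
T = 2π√(4.809/(4.67 × 24.8 × 0.5650)) = 1.70 s.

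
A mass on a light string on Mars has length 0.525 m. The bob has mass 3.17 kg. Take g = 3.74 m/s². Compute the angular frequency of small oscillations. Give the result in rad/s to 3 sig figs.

2.67 rad/s

ω = √(g/L) = √(3.74/0.525) = 2.67 rad/s.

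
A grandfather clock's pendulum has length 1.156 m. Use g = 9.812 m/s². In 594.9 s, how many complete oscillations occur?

275

T = 2π√(L/g) = 2π√(1.156/9.812) = 2.1567 s.
Number of complete oscillations = ⌊594.9/2.1567⌋ = ⌊275.84⌋ = 275.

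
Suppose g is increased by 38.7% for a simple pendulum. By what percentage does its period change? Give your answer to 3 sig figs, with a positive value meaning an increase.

T ∝ 1/√g, so T'/T = 1/√(1.387) = 0.8491.
Percentage change in T = (0.8491 − 1) × 100% = -15.1%.

-15.1%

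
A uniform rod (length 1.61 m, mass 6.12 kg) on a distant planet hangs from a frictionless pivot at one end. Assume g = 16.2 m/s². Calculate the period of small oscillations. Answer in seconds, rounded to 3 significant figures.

For a physical pendulum T = 2π√(I/(mgd)), with d = 0.8050 m from pivot to centre of mass.
I_cm = mL²/12 = 6.12 × 1.61²/12 = 1.322 kg·m²; I = I_cm + md² = 1.322 + 6.12 × 0.8050² = 5.288 kg·m².
T = 2π√(5.288/(6.12 × 16.2 × 0.8050)) = 1.62 s.

1.62 s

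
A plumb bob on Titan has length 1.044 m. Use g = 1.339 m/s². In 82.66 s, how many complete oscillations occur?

14

T = 2π√(L/g) = 2π√(1.044/1.339) = 5.5480 s.
Number of complete oscillations = ⌊82.66/5.5480⌋ = ⌊14.899⌋ = 14.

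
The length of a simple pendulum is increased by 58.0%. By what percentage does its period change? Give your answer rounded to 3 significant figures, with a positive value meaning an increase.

25.7%

T ∝ √L, so T'/T = √(1.580) = 1.257.
Percentage change in T = (1.257 − 1) × 100% = 25.7%.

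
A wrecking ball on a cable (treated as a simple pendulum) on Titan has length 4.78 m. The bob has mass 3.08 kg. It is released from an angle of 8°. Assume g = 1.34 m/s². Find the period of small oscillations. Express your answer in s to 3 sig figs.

T = 2π√(L/g) = 2π√(4.78/1.34) = 2π × 1.889 = 11.9 s.

11.9 s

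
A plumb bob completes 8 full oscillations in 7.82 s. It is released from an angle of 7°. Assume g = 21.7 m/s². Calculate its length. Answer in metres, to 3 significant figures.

0.525 m

T = 7.82/8 = 0.9775 s.
From T = 2π√(L/g), L = gT²/(4π²) = 21.7 × 0.9775²/(4π²) = 0.525 m.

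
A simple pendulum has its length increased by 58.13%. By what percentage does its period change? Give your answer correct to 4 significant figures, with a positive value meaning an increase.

T ∝ √L, so T'/T = √(1.5813) = 1.2575.
Percentage change in T = (1.2575 − 1) × 100% = 25.75%.

25.75%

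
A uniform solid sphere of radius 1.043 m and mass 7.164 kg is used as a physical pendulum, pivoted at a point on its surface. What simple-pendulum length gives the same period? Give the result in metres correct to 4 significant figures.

1.460 m

The equivalent simple-pendulum length is L_eq = I/(md), where I is about the pivot and d = 1.0430 m.
I_cm = (2/5)mR² = 3.1173 kg·m², so I = I_cm + md² = 3.1173 + 7.7934 = 10.911 kg·m².
L_eq = 10.911/(7.164 × 1.0430) = 1.460 m.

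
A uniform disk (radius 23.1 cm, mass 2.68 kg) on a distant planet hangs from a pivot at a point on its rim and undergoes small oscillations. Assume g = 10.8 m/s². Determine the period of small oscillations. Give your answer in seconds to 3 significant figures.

I_cm = ½mr² = 0.07150 kg·m². The pivot is at distance d = 0.231 m from the centre of mass.
By the parallel-axis theorem, I = I_cm + md² = 0.07150 + 0.1430 = 0.2145 kg·m².
T = 2π√(I/(mgd)) = 2π√(0.2145/(2.68 × 10.8 × 0.231)) = 1.13 s.

1.13 s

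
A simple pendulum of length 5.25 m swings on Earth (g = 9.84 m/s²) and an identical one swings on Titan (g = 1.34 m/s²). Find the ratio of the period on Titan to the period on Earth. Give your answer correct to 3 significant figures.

2.71

T ∝ 1/√g, so T₂/T₁ = √(g₁/g₂) = √(9.84/1.34) = 2.71.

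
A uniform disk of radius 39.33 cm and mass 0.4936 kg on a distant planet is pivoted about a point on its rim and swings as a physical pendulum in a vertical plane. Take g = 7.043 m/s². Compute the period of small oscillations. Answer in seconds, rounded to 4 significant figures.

1.818 s

I_cm = ½mr² = 0.038176 kg·m². The pivot is at distance d = 0.3933 m from the centre of mass.
By the parallel-axis theorem, I = I_cm + md² = 0.038176 + 0.076352 = 0.11453 kg·m².
T = 2π√(I/(mgd)) = 2π√(0.11453/(0.4936 × 7.043 × 0.3933)) = 1.818 s.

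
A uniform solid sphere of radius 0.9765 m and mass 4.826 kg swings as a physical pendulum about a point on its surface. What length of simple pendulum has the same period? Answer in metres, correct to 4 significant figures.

1.367 m

The equivalent simple-pendulum length is L_eq = I/(md), where I is about the pivot and d = 0.97650 m.
I_cm = (2/5)mR² = 1.8407 kg·m², so I = I_cm + md² = 1.8407 + 4.6018 = 6.4426 kg·m².
L_eq = 6.4426/(4.826 × 0.97650) = 1.367 m.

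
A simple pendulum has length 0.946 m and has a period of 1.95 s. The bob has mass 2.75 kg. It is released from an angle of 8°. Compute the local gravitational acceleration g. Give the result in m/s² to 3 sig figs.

From T = 2π√(L/g), g = 4π²L/T² = 4π² × 0.946/1.950² = 9.82 m/s².

9.82 m/s²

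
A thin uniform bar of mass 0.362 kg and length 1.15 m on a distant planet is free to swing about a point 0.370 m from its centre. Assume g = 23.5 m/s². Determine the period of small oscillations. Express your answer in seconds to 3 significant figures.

For a physical pendulum T = 2π√(I/(mgd)), with d = 0.3700 m from pivot to centre of mass.
I_cm = mL²/12 = 0.362 × 1.15²/12 = 0.03990 kg·m²; I = I_cm + md² = 0.03990 + 0.362 × 0.3700² = 0.08945 kg·m².
T = 2π√(0.08945/(0.362 × 23.5 × 0.3700)) = 1.06 s.

1.06 s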